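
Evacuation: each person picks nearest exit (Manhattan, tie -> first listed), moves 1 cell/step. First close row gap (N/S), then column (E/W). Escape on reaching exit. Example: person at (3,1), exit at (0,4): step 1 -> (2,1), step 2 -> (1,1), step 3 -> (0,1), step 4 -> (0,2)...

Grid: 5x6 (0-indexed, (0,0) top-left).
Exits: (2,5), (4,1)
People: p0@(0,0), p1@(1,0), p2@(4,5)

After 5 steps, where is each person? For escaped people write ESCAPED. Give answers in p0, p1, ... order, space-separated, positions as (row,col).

Step 1: p0:(0,0)->(1,0) | p1:(1,0)->(2,0) | p2:(4,5)->(3,5)
Step 2: p0:(1,0)->(2,0) | p1:(2,0)->(3,0) | p2:(3,5)->(2,5)->EXIT
Step 3: p0:(2,0)->(3,0) | p1:(3,0)->(4,0) | p2:escaped
Step 4: p0:(3,0)->(4,0) | p1:(4,0)->(4,1)->EXIT | p2:escaped
Step 5: p0:(4,0)->(4,1)->EXIT | p1:escaped | p2:escaped

ESCAPED ESCAPED ESCAPED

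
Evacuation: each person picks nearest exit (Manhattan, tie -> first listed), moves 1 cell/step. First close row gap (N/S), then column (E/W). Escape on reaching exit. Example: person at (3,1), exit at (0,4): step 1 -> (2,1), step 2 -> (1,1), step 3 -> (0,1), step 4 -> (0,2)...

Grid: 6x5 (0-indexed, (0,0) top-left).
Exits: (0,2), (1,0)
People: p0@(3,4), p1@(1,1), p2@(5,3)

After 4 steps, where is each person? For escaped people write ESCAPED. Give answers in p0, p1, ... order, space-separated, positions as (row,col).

Step 1: p0:(3,4)->(2,4) | p1:(1,1)->(1,0)->EXIT | p2:(5,3)->(4,3)
Step 2: p0:(2,4)->(1,4) | p1:escaped | p2:(4,3)->(3,3)
Step 3: p0:(1,4)->(0,4) | p1:escaped | p2:(3,3)->(2,3)
Step 4: p0:(0,4)->(0,3) | p1:escaped | p2:(2,3)->(1,3)

(0,3) ESCAPED (1,3)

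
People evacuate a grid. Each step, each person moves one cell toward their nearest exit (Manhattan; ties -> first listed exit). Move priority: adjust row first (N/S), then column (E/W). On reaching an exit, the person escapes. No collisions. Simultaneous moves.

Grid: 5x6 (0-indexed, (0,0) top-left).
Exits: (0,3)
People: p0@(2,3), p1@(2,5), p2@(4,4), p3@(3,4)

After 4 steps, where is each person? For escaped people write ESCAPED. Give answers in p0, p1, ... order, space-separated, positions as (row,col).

Step 1: p0:(2,3)->(1,3) | p1:(2,5)->(1,5) | p2:(4,4)->(3,4) | p3:(3,4)->(2,4)
Step 2: p0:(1,3)->(0,3)->EXIT | p1:(1,5)->(0,5) | p2:(3,4)->(2,4) | p3:(2,4)->(1,4)
Step 3: p0:escaped | p1:(0,5)->(0,4) | p2:(2,4)->(1,4) | p3:(1,4)->(0,4)
Step 4: p0:escaped | p1:(0,4)->(0,3)->EXIT | p2:(1,4)->(0,4) | p3:(0,4)->(0,3)->EXIT

ESCAPED ESCAPED (0,4) ESCAPED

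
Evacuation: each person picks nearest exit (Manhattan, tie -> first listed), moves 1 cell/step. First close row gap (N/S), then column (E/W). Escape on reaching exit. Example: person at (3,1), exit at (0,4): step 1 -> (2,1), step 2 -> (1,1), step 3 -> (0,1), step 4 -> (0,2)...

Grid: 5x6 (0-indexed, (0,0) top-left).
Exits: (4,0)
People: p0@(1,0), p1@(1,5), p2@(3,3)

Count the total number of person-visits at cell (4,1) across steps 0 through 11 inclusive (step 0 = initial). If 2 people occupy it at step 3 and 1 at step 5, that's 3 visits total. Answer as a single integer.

Answer: 2

Derivation:
Step 0: p0@(1,0) p1@(1,5) p2@(3,3) -> at (4,1): 0 [-], cum=0
Step 1: p0@(2,0) p1@(2,5) p2@(4,3) -> at (4,1): 0 [-], cum=0
Step 2: p0@(3,0) p1@(3,5) p2@(4,2) -> at (4,1): 0 [-], cum=0
Step 3: p0@ESC p1@(4,5) p2@(4,1) -> at (4,1): 1 [p2], cum=1
Step 4: p0@ESC p1@(4,4) p2@ESC -> at (4,1): 0 [-], cum=1
Step 5: p0@ESC p1@(4,3) p2@ESC -> at (4,1): 0 [-], cum=1
Step 6: p0@ESC p1@(4,2) p2@ESC -> at (4,1): 0 [-], cum=1
Step 7: p0@ESC p1@(4,1) p2@ESC -> at (4,1): 1 [p1], cum=2
Step 8: p0@ESC p1@ESC p2@ESC -> at (4,1): 0 [-], cum=2
Total visits = 2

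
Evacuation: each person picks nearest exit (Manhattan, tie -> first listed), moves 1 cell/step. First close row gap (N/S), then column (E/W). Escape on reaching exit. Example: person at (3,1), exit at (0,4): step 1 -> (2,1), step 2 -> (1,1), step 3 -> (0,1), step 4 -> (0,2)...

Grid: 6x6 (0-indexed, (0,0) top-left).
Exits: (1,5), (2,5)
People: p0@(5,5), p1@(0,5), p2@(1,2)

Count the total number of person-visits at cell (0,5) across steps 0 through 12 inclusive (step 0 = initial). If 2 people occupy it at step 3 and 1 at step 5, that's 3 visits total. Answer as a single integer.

Step 0: p0@(5,5) p1@(0,5) p2@(1,2) -> at (0,5): 1 [p1], cum=1
Step 1: p0@(4,5) p1@ESC p2@(1,3) -> at (0,5): 0 [-], cum=1
Step 2: p0@(3,5) p1@ESC p2@(1,4) -> at (0,5): 0 [-], cum=1
Step 3: p0@ESC p1@ESC p2@ESC -> at (0,5): 0 [-], cum=1
Total visits = 1

Answer: 1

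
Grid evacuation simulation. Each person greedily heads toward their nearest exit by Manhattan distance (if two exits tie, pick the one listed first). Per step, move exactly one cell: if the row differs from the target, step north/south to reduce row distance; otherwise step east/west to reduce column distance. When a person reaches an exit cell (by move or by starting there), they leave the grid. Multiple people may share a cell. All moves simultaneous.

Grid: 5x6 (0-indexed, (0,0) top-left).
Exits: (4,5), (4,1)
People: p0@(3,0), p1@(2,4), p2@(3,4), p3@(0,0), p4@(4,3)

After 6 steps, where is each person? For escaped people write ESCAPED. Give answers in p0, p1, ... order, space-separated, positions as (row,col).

Step 1: p0:(3,0)->(4,0) | p1:(2,4)->(3,4) | p2:(3,4)->(4,4) | p3:(0,0)->(1,0) | p4:(4,3)->(4,4)
Step 2: p0:(4,0)->(4,1)->EXIT | p1:(3,4)->(4,4) | p2:(4,4)->(4,5)->EXIT | p3:(1,0)->(2,0) | p4:(4,4)->(4,5)->EXIT
Step 3: p0:escaped | p1:(4,4)->(4,5)->EXIT | p2:escaped | p3:(2,0)->(3,0) | p4:escaped
Step 4: p0:escaped | p1:escaped | p2:escaped | p3:(3,0)->(4,0) | p4:escaped
Step 5: p0:escaped | p1:escaped | p2:escaped | p3:(4,0)->(4,1)->EXIT | p4:escaped

ESCAPED ESCAPED ESCAPED ESCAPED ESCAPED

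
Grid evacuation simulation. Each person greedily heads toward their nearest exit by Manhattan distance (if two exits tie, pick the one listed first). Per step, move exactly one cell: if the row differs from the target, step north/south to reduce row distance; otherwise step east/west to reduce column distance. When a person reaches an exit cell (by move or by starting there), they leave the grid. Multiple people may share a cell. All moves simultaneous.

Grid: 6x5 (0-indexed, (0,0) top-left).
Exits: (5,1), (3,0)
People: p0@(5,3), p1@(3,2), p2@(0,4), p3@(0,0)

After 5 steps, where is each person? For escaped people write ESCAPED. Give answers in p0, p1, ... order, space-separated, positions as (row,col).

Step 1: p0:(5,3)->(5,2) | p1:(3,2)->(3,1) | p2:(0,4)->(1,4) | p3:(0,0)->(1,0)
Step 2: p0:(5,2)->(5,1)->EXIT | p1:(3,1)->(3,0)->EXIT | p2:(1,4)->(2,4) | p3:(1,0)->(2,0)
Step 3: p0:escaped | p1:escaped | p2:(2,4)->(3,4) | p3:(2,0)->(3,0)->EXIT
Step 4: p0:escaped | p1:escaped | p2:(3,4)->(3,3) | p3:escaped
Step 5: p0:escaped | p1:escaped | p2:(3,3)->(3,2) | p3:escaped

ESCAPED ESCAPED (3,2) ESCAPED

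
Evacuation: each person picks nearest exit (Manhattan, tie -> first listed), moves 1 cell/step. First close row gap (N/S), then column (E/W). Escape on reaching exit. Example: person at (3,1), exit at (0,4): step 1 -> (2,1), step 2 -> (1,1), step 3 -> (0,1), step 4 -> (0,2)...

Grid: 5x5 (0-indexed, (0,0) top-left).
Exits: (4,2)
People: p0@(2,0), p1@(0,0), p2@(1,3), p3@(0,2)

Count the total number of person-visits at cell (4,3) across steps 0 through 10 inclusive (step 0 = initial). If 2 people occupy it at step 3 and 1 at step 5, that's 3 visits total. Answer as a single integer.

Step 0: p0@(2,0) p1@(0,0) p2@(1,3) p3@(0,2) -> at (4,3): 0 [-], cum=0
Step 1: p0@(3,0) p1@(1,0) p2@(2,3) p3@(1,2) -> at (4,3): 0 [-], cum=0
Step 2: p0@(4,0) p1@(2,0) p2@(3,3) p3@(2,2) -> at (4,3): 0 [-], cum=0
Step 3: p0@(4,1) p1@(3,0) p2@(4,3) p3@(3,2) -> at (4,3): 1 [p2], cum=1
Step 4: p0@ESC p1@(4,0) p2@ESC p3@ESC -> at (4,3): 0 [-], cum=1
Step 5: p0@ESC p1@(4,1) p2@ESC p3@ESC -> at (4,3): 0 [-], cum=1
Step 6: p0@ESC p1@ESC p2@ESC p3@ESC -> at (4,3): 0 [-], cum=1
Total visits = 1

Answer: 1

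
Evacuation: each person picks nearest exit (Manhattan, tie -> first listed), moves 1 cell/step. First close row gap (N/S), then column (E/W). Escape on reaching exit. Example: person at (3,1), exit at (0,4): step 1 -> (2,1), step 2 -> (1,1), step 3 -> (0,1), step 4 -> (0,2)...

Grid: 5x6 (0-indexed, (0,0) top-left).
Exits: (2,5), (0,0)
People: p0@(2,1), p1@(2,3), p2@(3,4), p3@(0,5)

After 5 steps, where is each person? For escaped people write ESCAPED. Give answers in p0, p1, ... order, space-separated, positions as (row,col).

Step 1: p0:(2,1)->(1,1) | p1:(2,3)->(2,4) | p2:(3,4)->(2,4) | p3:(0,5)->(1,5)
Step 2: p0:(1,1)->(0,1) | p1:(2,4)->(2,5)->EXIT | p2:(2,4)->(2,5)->EXIT | p3:(1,5)->(2,5)->EXIT
Step 3: p0:(0,1)->(0,0)->EXIT | p1:escaped | p2:escaped | p3:escaped

ESCAPED ESCAPED ESCAPED ESCAPED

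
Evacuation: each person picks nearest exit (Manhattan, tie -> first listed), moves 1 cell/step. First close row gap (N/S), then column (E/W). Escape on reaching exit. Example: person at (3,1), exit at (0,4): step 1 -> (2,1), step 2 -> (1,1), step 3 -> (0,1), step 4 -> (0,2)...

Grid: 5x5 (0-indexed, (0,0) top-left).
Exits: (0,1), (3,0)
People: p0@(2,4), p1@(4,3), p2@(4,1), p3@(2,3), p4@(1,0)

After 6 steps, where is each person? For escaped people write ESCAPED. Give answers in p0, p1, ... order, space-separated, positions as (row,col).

Step 1: p0:(2,4)->(1,4) | p1:(4,3)->(3,3) | p2:(4,1)->(3,1) | p3:(2,3)->(1,3) | p4:(1,0)->(0,0)
Step 2: p0:(1,4)->(0,4) | p1:(3,3)->(3,2) | p2:(3,1)->(3,0)->EXIT | p3:(1,3)->(0,3) | p4:(0,0)->(0,1)->EXIT
Step 3: p0:(0,4)->(0,3) | p1:(3,2)->(3,1) | p2:escaped | p3:(0,3)->(0,2) | p4:escaped
Step 4: p0:(0,3)->(0,2) | p1:(3,1)->(3,0)->EXIT | p2:escaped | p3:(0,2)->(0,1)->EXIT | p4:escaped
Step 5: p0:(0,2)->(0,1)->EXIT | p1:escaped | p2:escaped | p3:escaped | p4:escaped

ESCAPED ESCAPED ESCAPED ESCAPED ESCAPED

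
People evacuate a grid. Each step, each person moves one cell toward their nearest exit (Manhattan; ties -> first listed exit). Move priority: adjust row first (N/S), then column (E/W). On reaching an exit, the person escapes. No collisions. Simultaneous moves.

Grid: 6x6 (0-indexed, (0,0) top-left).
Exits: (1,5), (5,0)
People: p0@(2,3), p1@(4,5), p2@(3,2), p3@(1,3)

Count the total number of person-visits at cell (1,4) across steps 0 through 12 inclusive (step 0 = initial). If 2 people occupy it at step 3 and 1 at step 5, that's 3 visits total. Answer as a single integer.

Step 0: p0@(2,3) p1@(4,5) p2@(3,2) p3@(1,3) -> at (1,4): 0 [-], cum=0
Step 1: p0@(1,3) p1@(3,5) p2@(4,2) p3@(1,4) -> at (1,4): 1 [p3], cum=1
Step 2: p0@(1,4) p1@(2,5) p2@(5,2) p3@ESC -> at (1,4): 1 [p0], cum=2
Step 3: p0@ESC p1@ESC p2@(5,1) p3@ESC -> at (1,4): 0 [-], cum=2
Step 4: p0@ESC p1@ESC p2@ESC p3@ESC -> at (1,4): 0 [-], cum=2
Total visits = 2

Answer: 2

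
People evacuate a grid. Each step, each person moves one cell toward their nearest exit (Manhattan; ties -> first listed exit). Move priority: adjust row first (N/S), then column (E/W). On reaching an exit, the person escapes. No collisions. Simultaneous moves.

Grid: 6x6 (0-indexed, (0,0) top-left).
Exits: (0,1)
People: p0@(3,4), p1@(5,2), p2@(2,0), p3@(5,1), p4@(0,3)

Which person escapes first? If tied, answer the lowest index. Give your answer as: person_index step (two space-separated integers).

Answer: 4 2

Derivation:
Step 1: p0:(3,4)->(2,4) | p1:(5,2)->(4,2) | p2:(2,0)->(1,0) | p3:(5,1)->(4,1) | p4:(0,3)->(0,2)
Step 2: p0:(2,4)->(1,4) | p1:(4,2)->(3,2) | p2:(1,0)->(0,0) | p3:(4,1)->(3,1) | p4:(0,2)->(0,1)->EXIT
Step 3: p0:(1,4)->(0,4) | p1:(3,2)->(2,2) | p2:(0,0)->(0,1)->EXIT | p3:(3,1)->(2,1) | p4:escaped
Step 4: p0:(0,4)->(0,3) | p1:(2,2)->(1,2) | p2:escaped | p3:(2,1)->(1,1) | p4:escaped
Step 5: p0:(0,3)->(0,2) | p1:(1,2)->(0,2) | p2:escaped | p3:(1,1)->(0,1)->EXIT | p4:escaped
Step 6: p0:(0,2)->(0,1)->EXIT | p1:(0,2)->(0,1)->EXIT | p2:escaped | p3:escaped | p4:escaped
Exit steps: [6, 6, 3, 5, 2]
First to escape: p4 at step 2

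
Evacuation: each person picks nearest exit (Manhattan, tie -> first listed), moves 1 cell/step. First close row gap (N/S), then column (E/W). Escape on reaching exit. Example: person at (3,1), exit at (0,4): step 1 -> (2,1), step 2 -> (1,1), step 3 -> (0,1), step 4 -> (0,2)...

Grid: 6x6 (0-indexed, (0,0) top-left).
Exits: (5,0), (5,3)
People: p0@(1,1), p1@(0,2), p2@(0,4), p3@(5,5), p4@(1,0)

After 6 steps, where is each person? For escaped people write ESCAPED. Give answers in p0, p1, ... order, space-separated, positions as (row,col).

Step 1: p0:(1,1)->(2,1) | p1:(0,2)->(1,2) | p2:(0,4)->(1,4) | p3:(5,5)->(5,4) | p4:(1,0)->(2,0)
Step 2: p0:(2,1)->(3,1) | p1:(1,2)->(2,2) | p2:(1,4)->(2,4) | p3:(5,4)->(5,3)->EXIT | p4:(2,0)->(3,0)
Step 3: p0:(3,1)->(4,1) | p1:(2,2)->(3,2) | p2:(2,4)->(3,4) | p3:escaped | p4:(3,0)->(4,0)
Step 4: p0:(4,1)->(5,1) | p1:(3,2)->(4,2) | p2:(3,4)->(4,4) | p3:escaped | p4:(4,0)->(5,0)->EXIT
Step 5: p0:(5,1)->(5,0)->EXIT | p1:(4,2)->(5,2) | p2:(4,4)->(5,4) | p3:escaped | p4:escaped
Step 6: p0:escaped | p1:(5,2)->(5,3)->EXIT | p2:(5,4)->(5,3)->EXIT | p3:escaped | p4:escaped

ESCAPED ESCAPED ESCAPED ESCAPED ESCAPED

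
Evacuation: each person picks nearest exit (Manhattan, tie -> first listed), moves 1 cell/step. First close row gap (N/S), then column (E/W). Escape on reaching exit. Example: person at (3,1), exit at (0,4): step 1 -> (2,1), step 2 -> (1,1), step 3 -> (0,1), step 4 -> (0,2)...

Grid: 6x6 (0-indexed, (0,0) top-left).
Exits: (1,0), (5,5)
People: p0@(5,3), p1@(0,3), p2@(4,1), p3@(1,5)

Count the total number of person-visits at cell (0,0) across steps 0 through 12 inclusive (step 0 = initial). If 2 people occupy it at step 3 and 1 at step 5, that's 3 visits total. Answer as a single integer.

Answer: 0

Derivation:
Step 0: p0@(5,3) p1@(0,3) p2@(4,1) p3@(1,5) -> at (0,0): 0 [-], cum=0
Step 1: p0@(5,4) p1@(1,3) p2@(3,1) p3@(2,5) -> at (0,0): 0 [-], cum=0
Step 2: p0@ESC p1@(1,2) p2@(2,1) p3@(3,5) -> at (0,0): 0 [-], cum=0
Step 3: p0@ESC p1@(1,1) p2@(1,1) p3@(4,5) -> at (0,0): 0 [-], cum=0
Step 4: p0@ESC p1@ESC p2@ESC p3@ESC -> at (0,0): 0 [-], cum=0
Total visits = 0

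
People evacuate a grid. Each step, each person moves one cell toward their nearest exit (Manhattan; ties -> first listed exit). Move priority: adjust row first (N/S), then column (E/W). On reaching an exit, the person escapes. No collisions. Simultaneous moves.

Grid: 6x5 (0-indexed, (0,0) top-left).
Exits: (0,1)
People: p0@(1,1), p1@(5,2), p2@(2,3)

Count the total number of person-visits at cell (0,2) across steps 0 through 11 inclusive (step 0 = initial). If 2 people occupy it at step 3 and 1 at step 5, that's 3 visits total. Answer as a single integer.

Answer: 2

Derivation:
Step 0: p0@(1,1) p1@(5,2) p2@(2,3) -> at (0,2): 0 [-], cum=0
Step 1: p0@ESC p1@(4,2) p2@(1,3) -> at (0,2): 0 [-], cum=0
Step 2: p0@ESC p1@(3,2) p2@(0,3) -> at (0,2): 0 [-], cum=0
Step 3: p0@ESC p1@(2,2) p2@(0,2) -> at (0,2): 1 [p2], cum=1
Step 4: p0@ESC p1@(1,2) p2@ESC -> at (0,2): 0 [-], cum=1
Step 5: p0@ESC p1@(0,2) p2@ESC -> at (0,2): 1 [p1], cum=2
Step 6: p0@ESC p1@ESC p2@ESC -> at (0,2): 0 [-], cum=2
Total visits = 2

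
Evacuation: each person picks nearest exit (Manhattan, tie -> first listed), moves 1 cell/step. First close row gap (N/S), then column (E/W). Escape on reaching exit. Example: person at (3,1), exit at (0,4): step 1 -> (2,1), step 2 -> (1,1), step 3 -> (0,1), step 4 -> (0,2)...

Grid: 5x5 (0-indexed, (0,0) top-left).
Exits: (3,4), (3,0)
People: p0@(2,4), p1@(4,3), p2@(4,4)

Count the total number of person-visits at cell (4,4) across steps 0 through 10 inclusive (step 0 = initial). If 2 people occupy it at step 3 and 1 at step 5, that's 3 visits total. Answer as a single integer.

Step 0: p0@(2,4) p1@(4,3) p2@(4,4) -> at (4,4): 1 [p2], cum=1
Step 1: p0@ESC p1@(3,3) p2@ESC -> at (4,4): 0 [-], cum=1
Step 2: p0@ESC p1@ESC p2@ESC -> at (4,4): 0 [-], cum=1
Total visits = 1

Answer: 1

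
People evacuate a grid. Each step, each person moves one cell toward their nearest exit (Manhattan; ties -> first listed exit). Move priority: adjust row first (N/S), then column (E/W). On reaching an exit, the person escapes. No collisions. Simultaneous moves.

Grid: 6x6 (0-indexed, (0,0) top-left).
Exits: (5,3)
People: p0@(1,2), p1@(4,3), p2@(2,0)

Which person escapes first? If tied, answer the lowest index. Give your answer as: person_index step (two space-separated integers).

Answer: 1 1

Derivation:
Step 1: p0:(1,2)->(2,2) | p1:(4,3)->(5,3)->EXIT | p2:(2,0)->(3,0)
Step 2: p0:(2,2)->(3,2) | p1:escaped | p2:(3,0)->(4,0)
Step 3: p0:(3,2)->(4,2) | p1:escaped | p2:(4,0)->(5,0)
Step 4: p0:(4,2)->(5,2) | p1:escaped | p2:(5,0)->(5,1)
Step 5: p0:(5,2)->(5,3)->EXIT | p1:escaped | p2:(5,1)->(5,2)
Step 6: p0:escaped | p1:escaped | p2:(5,2)->(5,3)->EXIT
Exit steps: [5, 1, 6]
First to escape: p1 at step 1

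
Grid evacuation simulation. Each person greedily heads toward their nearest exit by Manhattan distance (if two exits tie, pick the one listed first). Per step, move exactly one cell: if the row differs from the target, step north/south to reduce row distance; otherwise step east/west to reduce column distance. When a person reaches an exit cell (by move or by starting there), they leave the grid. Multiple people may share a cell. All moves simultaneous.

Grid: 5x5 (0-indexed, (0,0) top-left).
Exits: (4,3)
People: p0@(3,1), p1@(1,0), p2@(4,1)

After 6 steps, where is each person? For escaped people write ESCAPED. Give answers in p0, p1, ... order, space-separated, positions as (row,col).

Step 1: p0:(3,1)->(4,1) | p1:(1,0)->(2,0) | p2:(4,1)->(4,2)
Step 2: p0:(4,1)->(4,2) | p1:(2,0)->(3,0) | p2:(4,2)->(4,3)->EXIT
Step 3: p0:(4,2)->(4,3)->EXIT | p1:(3,0)->(4,0) | p2:escaped
Step 4: p0:escaped | p1:(4,0)->(4,1) | p2:escaped
Step 5: p0:escaped | p1:(4,1)->(4,2) | p2:escaped
Step 6: p0:escaped | p1:(4,2)->(4,3)->EXIT | p2:escaped

ESCAPED ESCAPED ESCAPED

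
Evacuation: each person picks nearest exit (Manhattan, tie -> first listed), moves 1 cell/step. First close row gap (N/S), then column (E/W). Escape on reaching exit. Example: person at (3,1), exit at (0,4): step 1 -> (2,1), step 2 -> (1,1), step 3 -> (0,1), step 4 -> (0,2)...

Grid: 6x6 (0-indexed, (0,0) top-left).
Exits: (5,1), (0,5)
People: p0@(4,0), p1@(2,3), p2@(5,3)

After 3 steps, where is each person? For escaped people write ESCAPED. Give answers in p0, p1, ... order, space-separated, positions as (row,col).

Step 1: p0:(4,0)->(5,0) | p1:(2,3)->(1,3) | p2:(5,3)->(5,2)
Step 2: p0:(5,0)->(5,1)->EXIT | p1:(1,3)->(0,3) | p2:(5,2)->(5,1)->EXIT
Step 3: p0:escaped | p1:(0,3)->(0,4) | p2:escaped

ESCAPED (0,4) ESCAPED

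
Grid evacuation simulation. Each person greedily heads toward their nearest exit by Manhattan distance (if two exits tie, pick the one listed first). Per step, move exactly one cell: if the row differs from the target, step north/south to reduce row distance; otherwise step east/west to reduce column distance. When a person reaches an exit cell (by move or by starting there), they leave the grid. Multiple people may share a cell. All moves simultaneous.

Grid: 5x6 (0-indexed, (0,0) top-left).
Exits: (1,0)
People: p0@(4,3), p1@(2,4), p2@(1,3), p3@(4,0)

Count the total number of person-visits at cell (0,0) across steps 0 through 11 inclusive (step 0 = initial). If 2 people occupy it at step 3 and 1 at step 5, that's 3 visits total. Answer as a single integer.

Answer: 0

Derivation:
Step 0: p0@(4,3) p1@(2,4) p2@(1,3) p3@(4,0) -> at (0,0): 0 [-], cum=0
Step 1: p0@(3,3) p1@(1,4) p2@(1,2) p3@(3,0) -> at (0,0): 0 [-], cum=0
Step 2: p0@(2,3) p1@(1,3) p2@(1,1) p3@(2,0) -> at (0,0): 0 [-], cum=0
Step 3: p0@(1,3) p1@(1,2) p2@ESC p3@ESC -> at (0,0): 0 [-], cum=0
Step 4: p0@(1,2) p1@(1,1) p2@ESC p3@ESC -> at (0,0): 0 [-], cum=0
Step 5: p0@(1,1) p1@ESC p2@ESC p3@ESC -> at (0,0): 0 [-], cum=0
Step 6: p0@ESC p1@ESC p2@ESC p3@ESC -> at (0,0): 0 [-], cum=0
Total visits = 0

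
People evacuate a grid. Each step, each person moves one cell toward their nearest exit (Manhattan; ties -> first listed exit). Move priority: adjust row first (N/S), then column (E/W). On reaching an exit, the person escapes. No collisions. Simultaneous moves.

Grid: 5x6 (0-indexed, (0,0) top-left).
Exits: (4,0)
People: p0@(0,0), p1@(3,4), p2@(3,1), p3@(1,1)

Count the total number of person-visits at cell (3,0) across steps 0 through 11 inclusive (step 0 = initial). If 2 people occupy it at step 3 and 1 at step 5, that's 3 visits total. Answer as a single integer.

Step 0: p0@(0,0) p1@(3,4) p2@(3,1) p3@(1,1) -> at (3,0): 0 [-], cum=0
Step 1: p0@(1,0) p1@(4,4) p2@(4,1) p3@(2,1) -> at (3,0): 0 [-], cum=0
Step 2: p0@(2,0) p1@(4,3) p2@ESC p3@(3,1) -> at (3,0): 0 [-], cum=0
Step 3: p0@(3,0) p1@(4,2) p2@ESC p3@(4,1) -> at (3,0): 1 [p0], cum=1
Step 4: p0@ESC p1@(4,1) p2@ESC p3@ESC -> at (3,0): 0 [-], cum=1
Step 5: p0@ESC p1@ESC p2@ESC p3@ESC -> at (3,0): 0 [-], cum=1
Total visits = 1

Answer: 1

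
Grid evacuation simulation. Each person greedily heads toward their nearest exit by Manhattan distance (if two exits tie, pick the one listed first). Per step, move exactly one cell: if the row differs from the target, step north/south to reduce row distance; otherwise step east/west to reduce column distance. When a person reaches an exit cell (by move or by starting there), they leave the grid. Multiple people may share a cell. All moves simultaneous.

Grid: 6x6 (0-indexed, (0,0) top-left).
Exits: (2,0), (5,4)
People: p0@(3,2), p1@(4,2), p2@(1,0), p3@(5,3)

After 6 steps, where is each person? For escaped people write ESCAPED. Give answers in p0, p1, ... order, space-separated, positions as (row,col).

Step 1: p0:(3,2)->(2,2) | p1:(4,2)->(5,2) | p2:(1,0)->(2,0)->EXIT | p3:(5,3)->(5,4)->EXIT
Step 2: p0:(2,2)->(2,1) | p1:(5,2)->(5,3) | p2:escaped | p3:escaped
Step 3: p0:(2,1)->(2,0)->EXIT | p1:(5,3)->(5,4)->EXIT | p2:escaped | p3:escaped

ESCAPED ESCAPED ESCAPED ESCAPED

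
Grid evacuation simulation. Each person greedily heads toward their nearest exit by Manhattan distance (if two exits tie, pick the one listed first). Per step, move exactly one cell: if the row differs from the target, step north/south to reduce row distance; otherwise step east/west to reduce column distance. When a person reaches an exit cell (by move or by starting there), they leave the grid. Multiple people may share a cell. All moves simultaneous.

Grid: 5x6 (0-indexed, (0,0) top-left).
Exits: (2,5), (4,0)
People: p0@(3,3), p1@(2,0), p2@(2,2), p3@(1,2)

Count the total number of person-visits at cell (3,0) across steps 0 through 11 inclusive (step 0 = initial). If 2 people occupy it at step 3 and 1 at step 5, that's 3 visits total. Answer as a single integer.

Answer: 1

Derivation:
Step 0: p0@(3,3) p1@(2,0) p2@(2,2) p3@(1,2) -> at (3,0): 0 [-], cum=0
Step 1: p0@(2,3) p1@(3,0) p2@(2,3) p3@(2,2) -> at (3,0): 1 [p1], cum=1
Step 2: p0@(2,4) p1@ESC p2@(2,4) p3@(2,3) -> at (3,0): 0 [-], cum=1
Step 3: p0@ESC p1@ESC p2@ESC p3@(2,4) -> at (3,0): 0 [-], cum=1
Step 4: p0@ESC p1@ESC p2@ESC p3@ESC -> at (3,0): 0 [-], cum=1
Total visits = 1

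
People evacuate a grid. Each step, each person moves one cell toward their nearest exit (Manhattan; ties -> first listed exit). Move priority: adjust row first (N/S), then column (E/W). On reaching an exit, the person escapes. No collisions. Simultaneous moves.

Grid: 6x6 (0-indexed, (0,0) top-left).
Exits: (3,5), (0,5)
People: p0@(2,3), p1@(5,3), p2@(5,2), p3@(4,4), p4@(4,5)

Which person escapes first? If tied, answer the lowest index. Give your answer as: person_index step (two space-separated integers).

Answer: 4 1

Derivation:
Step 1: p0:(2,3)->(3,3) | p1:(5,3)->(4,3) | p2:(5,2)->(4,2) | p3:(4,4)->(3,4) | p4:(4,5)->(3,5)->EXIT
Step 2: p0:(3,3)->(3,4) | p1:(4,3)->(3,3) | p2:(4,2)->(3,2) | p3:(3,4)->(3,5)->EXIT | p4:escaped
Step 3: p0:(3,4)->(3,5)->EXIT | p1:(3,3)->(3,4) | p2:(3,2)->(3,3) | p3:escaped | p4:escaped
Step 4: p0:escaped | p1:(3,4)->(3,5)->EXIT | p2:(3,3)->(3,4) | p3:escaped | p4:escaped
Step 5: p0:escaped | p1:escaped | p2:(3,4)->(3,5)->EXIT | p3:escaped | p4:escaped
Exit steps: [3, 4, 5, 2, 1]
First to escape: p4 at step 1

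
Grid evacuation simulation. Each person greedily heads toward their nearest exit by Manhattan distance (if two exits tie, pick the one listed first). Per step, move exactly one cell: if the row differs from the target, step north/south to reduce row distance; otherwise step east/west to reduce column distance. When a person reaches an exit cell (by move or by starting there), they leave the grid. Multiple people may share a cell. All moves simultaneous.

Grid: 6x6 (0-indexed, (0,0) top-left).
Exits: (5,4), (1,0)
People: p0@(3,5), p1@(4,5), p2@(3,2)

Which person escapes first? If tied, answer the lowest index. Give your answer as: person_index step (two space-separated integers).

Step 1: p0:(3,5)->(4,5) | p1:(4,5)->(5,5) | p2:(3,2)->(4,2)
Step 2: p0:(4,5)->(5,5) | p1:(5,5)->(5,4)->EXIT | p2:(4,2)->(5,2)
Step 3: p0:(5,5)->(5,4)->EXIT | p1:escaped | p2:(5,2)->(5,3)
Step 4: p0:escaped | p1:escaped | p2:(5,3)->(5,4)->EXIT
Exit steps: [3, 2, 4]
First to escape: p1 at step 2

Answer: 1 2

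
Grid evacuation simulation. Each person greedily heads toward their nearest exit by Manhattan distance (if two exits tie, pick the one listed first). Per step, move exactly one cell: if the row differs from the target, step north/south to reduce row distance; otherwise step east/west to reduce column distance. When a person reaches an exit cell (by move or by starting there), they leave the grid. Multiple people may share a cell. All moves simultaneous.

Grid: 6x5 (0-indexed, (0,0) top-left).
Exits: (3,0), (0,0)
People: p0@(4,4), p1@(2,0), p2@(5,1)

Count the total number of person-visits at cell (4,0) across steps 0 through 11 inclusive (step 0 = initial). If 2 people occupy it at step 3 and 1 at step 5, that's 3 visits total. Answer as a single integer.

Answer: 0

Derivation:
Step 0: p0@(4,4) p1@(2,0) p2@(5,1) -> at (4,0): 0 [-], cum=0
Step 1: p0@(3,4) p1@ESC p2@(4,1) -> at (4,0): 0 [-], cum=0
Step 2: p0@(3,3) p1@ESC p2@(3,1) -> at (4,0): 0 [-], cum=0
Step 3: p0@(3,2) p1@ESC p2@ESC -> at (4,0): 0 [-], cum=0
Step 4: p0@(3,1) p1@ESC p2@ESC -> at (4,0): 0 [-], cum=0
Step 5: p0@ESC p1@ESC p2@ESC -> at (4,0): 0 [-], cum=0
Total visits = 0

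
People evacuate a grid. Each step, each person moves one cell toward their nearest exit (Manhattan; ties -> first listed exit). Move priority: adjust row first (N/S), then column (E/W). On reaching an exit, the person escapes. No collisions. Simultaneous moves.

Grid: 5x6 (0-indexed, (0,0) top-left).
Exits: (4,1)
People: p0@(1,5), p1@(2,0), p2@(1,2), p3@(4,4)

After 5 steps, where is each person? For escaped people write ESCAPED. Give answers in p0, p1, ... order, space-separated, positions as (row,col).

Step 1: p0:(1,5)->(2,5) | p1:(2,0)->(3,0) | p2:(1,2)->(2,2) | p3:(4,4)->(4,3)
Step 2: p0:(2,5)->(3,5) | p1:(3,0)->(4,0) | p2:(2,2)->(3,2) | p3:(4,3)->(4,2)
Step 3: p0:(3,5)->(4,5) | p1:(4,0)->(4,1)->EXIT | p2:(3,2)->(4,2) | p3:(4,2)->(4,1)->EXIT
Step 4: p0:(4,5)->(4,4) | p1:escaped | p2:(4,2)->(4,1)->EXIT | p3:escaped
Step 5: p0:(4,4)->(4,3) | p1:escaped | p2:escaped | p3:escaped

(4,3) ESCAPED ESCAPED ESCAPED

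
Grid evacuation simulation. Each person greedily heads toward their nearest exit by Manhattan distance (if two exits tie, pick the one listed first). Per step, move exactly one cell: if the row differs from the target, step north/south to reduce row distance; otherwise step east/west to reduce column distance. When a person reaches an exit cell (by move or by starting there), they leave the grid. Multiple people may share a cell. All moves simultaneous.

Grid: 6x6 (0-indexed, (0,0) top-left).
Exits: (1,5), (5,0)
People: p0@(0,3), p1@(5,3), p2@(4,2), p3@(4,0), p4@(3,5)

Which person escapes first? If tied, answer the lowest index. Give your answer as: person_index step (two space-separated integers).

Answer: 3 1

Derivation:
Step 1: p0:(0,3)->(1,3) | p1:(5,3)->(5,2) | p2:(4,2)->(5,2) | p3:(4,0)->(5,0)->EXIT | p4:(3,5)->(2,5)
Step 2: p0:(1,3)->(1,4) | p1:(5,2)->(5,1) | p2:(5,2)->(5,1) | p3:escaped | p4:(2,5)->(1,5)->EXIT
Step 3: p0:(1,4)->(1,5)->EXIT | p1:(5,1)->(5,0)->EXIT | p2:(5,1)->(5,0)->EXIT | p3:escaped | p4:escaped
Exit steps: [3, 3, 3, 1, 2]
First to escape: p3 at step 1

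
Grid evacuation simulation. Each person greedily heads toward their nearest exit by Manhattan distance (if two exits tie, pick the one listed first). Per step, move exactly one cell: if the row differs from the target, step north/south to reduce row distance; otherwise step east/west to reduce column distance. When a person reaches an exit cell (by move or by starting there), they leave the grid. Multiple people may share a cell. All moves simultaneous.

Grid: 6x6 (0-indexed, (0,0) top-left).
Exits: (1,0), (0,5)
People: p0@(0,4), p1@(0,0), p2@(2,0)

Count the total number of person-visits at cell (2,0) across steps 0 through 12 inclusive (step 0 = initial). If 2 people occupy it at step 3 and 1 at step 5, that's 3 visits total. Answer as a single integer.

Step 0: p0@(0,4) p1@(0,0) p2@(2,0) -> at (2,0): 1 [p2], cum=1
Step 1: p0@ESC p1@ESC p2@ESC -> at (2,0): 0 [-], cum=1
Total visits = 1

Answer: 1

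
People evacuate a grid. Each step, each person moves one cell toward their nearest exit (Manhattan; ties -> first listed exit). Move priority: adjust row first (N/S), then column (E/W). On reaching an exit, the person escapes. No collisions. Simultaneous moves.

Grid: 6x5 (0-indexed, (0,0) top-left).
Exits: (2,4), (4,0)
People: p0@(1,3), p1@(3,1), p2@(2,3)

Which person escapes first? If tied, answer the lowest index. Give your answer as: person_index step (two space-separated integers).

Answer: 2 1

Derivation:
Step 1: p0:(1,3)->(2,3) | p1:(3,1)->(4,1) | p2:(2,3)->(2,4)->EXIT
Step 2: p0:(2,3)->(2,4)->EXIT | p1:(4,1)->(4,0)->EXIT | p2:escaped
Exit steps: [2, 2, 1]
First to escape: p2 at step 1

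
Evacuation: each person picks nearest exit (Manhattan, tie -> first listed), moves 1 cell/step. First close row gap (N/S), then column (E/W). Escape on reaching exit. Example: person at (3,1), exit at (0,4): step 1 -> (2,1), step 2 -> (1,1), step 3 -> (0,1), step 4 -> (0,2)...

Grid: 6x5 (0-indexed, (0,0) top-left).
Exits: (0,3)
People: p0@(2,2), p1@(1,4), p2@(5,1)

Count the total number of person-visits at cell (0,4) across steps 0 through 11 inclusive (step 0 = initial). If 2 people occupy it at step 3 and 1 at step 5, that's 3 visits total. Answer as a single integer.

Step 0: p0@(2,2) p1@(1,4) p2@(5,1) -> at (0,4): 0 [-], cum=0
Step 1: p0@(1,2) p1@(0,4) p2@(4,1) -> at (0,4): 1 [p1], cum=1
Step 2: p0@(0,2) p1@ESC p2@(3,1) -> at (0,4): 0 [-], cum=1
Step 3: p0@ESC p1@ESC p2@(2,1) -> at (0,4): 0 [-], cum=1
Step 4: p0@ESC p1@ESC p2@(1,1) -> at (0,4): 0 [-], cum=1
Step 5: p0@ESC p1@ESC p2@(0,1) -> at (0,4): 0 [-], cum=1
Step 6: p0@ESC p1@ESC p2@(0,2) -> at (0,4): 0 [-], cum=1
Step 7: p0@ESC p1@ESC p2@ESC -> at (0,4): 0 [-], cum=1
Total visits = 1

Answer: 1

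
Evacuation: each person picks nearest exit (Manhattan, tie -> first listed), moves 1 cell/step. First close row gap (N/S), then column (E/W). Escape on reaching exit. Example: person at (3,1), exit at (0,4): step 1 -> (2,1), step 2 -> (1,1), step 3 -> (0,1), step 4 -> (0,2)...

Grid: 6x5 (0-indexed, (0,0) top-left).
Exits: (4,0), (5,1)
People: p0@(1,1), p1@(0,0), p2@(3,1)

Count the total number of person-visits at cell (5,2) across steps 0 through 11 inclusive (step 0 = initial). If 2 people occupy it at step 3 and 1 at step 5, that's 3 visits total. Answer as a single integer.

Answer: 0

Derivation:
Step 0: p0@(1,1) p1@(0,0) p2@(3,1) -> at (5,2): 0 [-], cum=0
Step 1: p0@(2,1) p1@(1,0) p2@(4,1) -> at (5,2): 0 [-], cum=0
Step 2: p0@(3,1) p1@(2,0) p2@ESC -> at (5,2): 0 [-], cum=0
Step 3: p0@(4,1) p1@(3,0) p2@ESC -> at (5,2): 0 [-], cum=0
Step 4: p0@ESC p1@ESC p2@ESC -> at (5,2): 0 [-], cum=0
Total visits = 0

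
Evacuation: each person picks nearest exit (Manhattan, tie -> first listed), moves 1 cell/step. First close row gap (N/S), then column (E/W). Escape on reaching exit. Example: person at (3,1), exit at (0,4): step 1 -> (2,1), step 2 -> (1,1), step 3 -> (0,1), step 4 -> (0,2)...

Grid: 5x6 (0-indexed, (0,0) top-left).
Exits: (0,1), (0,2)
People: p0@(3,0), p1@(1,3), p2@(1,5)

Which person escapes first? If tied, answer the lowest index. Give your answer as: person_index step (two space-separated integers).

Answer: 1 2

Derivation:
Step 1: p0:(3,0)->(2,0) | p1:(1,3)->(0,3) | p2:(1,5)->(0,5)
Step 2: p0:(2,0)->(1,0) | p1:(0,3)->(0,2)->EXIT | p2:(0,5)->(0,4)
Step 3: p0:(1,0)->(0,0) | p1:escaped | p2:(0,4)->(0,3)
Step 4: p0:(0,0)->(0,1)->EXIT | p1:escaped | p2:(0,3)->(0,2)->EXIT
Exit steps: [4, 2, 4]
First to escape: p1 at step 2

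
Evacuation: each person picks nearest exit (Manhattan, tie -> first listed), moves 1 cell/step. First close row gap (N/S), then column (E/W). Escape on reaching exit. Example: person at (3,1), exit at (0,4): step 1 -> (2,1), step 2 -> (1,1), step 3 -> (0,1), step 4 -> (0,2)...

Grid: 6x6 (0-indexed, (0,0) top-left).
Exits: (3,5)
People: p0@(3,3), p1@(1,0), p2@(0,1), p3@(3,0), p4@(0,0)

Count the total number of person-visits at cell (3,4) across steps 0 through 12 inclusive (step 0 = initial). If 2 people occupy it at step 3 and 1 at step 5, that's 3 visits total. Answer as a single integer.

Answer: 5

Derivation:
Step 0: p0@(3,3) p1@(1,0) p2@(0,1) p3@(3,0) p4@(0,0) -> at (3,4): 0 [-], cum=0
Step 1: p0@(3,4) p1@(2,0) p2@(1,1) p3@(3,1) p4@(1,0) -> at (3,4): 1 [p0], cum=1
Step 2: p0@ESC p1@(3,0) p2@(2,1) p3@(3,2) p4@(2,0) -> at (3,4): 0 [-], cum=1
Step 3: p0@ESC p1@(3,1) p2@(3,1) p3@(3,3) p4@(3,0) -> at (3,4): 0 [-], cum=1
Step 4: p0@ESC p1@(3,2) p2@(3,2) p3@(3,4) p4@(3,1) -> at (3,4): 1 [p3], cum=2
Step 5: p0@ESC p1@(3,3) p2@(3,3) p3@ESC p4@(3,2) -> at (3,4): 0 [-], cum=2
Step 6: p0@ESC p1@(3,4) p2@(3,4) p3@ESC p4@(3,3) -> at (3,4): 2 [p1,p2], cum=4
Step 7: p0@ESC p1@ESC p2@ESC p3@ESC p4@(3,4) -> at (3,4): 1 [p4], cum=5
Step 8: p0@ESC p1@ESC p2@ESC p3@ESC p4@ESC -> at (3,4): 0 [-], cum=5
Total visits = 5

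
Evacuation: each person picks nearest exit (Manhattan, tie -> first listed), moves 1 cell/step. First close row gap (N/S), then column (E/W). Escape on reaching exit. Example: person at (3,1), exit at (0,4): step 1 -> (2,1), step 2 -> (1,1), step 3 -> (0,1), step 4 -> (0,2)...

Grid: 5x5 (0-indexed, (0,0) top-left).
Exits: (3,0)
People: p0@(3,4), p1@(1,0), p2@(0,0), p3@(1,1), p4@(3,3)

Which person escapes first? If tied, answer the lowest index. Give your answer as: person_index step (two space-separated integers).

Step 1: p0:(3,4)->(3,3) | p1:(1,0)->(2,0) | p2:(0,0)->(1,0) | p3:(1,1)->(2,1) | p4:(3,3)->(3,2)
Step 2: p0:(3,3)->(3,2) | p1:(2,0)->(3,0)->EXIT | p2:(1,0)->(2,0) | p3:(2,1)->(3,1) | p4:(3,2)->(3,1)
Step 3: p0:(3,2)->(3,1) | p1:escaped | p2:(2,0)->(3,0)->EXIT | p3:(3,1)->(3,0)->EXIT | p4:(3,1)->(3,0)->EXIT
Step 4: p0:(3,1)->(3,0)->EXIT | p1:escaped | p2:escaped | p3:escaped | p4:escaped
Exit steps: [4, 2, 3, 3, 3]
First to escape: p1 at step 2

Answer: 1 2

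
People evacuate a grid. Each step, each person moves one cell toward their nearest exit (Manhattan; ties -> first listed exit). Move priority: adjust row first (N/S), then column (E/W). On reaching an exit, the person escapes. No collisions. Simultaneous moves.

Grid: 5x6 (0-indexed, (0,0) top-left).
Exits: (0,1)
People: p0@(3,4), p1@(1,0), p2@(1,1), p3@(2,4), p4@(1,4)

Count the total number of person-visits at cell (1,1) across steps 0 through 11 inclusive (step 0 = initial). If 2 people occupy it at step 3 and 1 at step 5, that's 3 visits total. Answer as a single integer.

Answer: 1

Derivation:
Step 0: p0@(3,4) p1@(1,0) p2@(1,1) p3@(2,4) p4@(1,4) -> at (1,1): 1 [p2], cum=1
Step 1: p0@(2,4) p1@(0,0) p2@ESC p3@(1,4) p4@(0,4) -> at (1,1): 0 [-], cum=1
Step 2: p0@(1,4) p1@ESC p2@ESC p3@(0,4) p4@(0,3) -> at (1,1): 0 [-], cum=1
Step 3: p0@(0,4) p1@ESC p2@ESC p3@(0,3) p4@(0,2) -> at (1,1): 0 [-], cum=1
Step 4: p0@(0,3) p1@ESC p2@ESC p3@(0,2) p4@ESC -> at (1,1): 0 [-], cum=1
Step 5: p0@(0,2) p1@ESC p2@ESC p3@ESC p4@ESC -> at (1,1): 0 [-], cum=1
Step 6: p0@ESC p1@ESC p2@ESC p3@ESC p4@ESC -> at (1,1): 0 [-], cum=1
Total visits = 1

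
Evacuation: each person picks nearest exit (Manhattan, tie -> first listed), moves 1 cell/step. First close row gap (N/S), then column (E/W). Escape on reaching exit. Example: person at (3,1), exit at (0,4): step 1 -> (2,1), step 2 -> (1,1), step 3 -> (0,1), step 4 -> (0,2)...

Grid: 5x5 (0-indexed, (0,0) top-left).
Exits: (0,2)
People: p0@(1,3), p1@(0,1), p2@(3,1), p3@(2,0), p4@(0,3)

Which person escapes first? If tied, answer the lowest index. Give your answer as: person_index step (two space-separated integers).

Step 1: p0:(1,3)->(0,3) | p1:(0,1)->(0,2)->EXIT | p2:(3,1)->(2,1) | p3:(2,0)->(1,0) | p4:(0,3)->(0,2)->EXIT
Step 2: p0:(0,3)->(0,2)->EXIT | p1:escaped | p2:(2,1)->(1,1) | p3:(1,0)->(0,0) | p4:escaped
Step 3: p0:escaped | p1:escaped | p2:(1,1)->(0,1) | p3:(0,0)->(0,1) | p4:escaped
Step 4: p0:escaped | p1:escaped | p2:(0,1)->(0,2)->EXIT | p3:(0,1)->(0,2)->EXIT | p4:escaped
Exit steps: [2, 1, 4, 4, 1]
First to escape: p1 at step 1

Answer: 1 1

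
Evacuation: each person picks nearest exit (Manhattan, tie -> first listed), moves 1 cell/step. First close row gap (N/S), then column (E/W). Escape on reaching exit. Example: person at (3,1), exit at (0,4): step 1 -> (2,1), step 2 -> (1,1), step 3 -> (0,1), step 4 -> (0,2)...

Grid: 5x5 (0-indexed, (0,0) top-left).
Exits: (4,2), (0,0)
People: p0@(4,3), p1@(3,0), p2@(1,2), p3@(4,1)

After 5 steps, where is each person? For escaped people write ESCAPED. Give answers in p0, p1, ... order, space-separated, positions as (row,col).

Step 1: p0:(4,3)->(4,2)->EXIT | p1:(3,0)->(4,0) | p2:(1,2)->(2,2) | p3:(4,1)->(4,2)->EXIT
Step 2: p0:escaped | p1:(4,0)->(4,1) | p2:(2,2)->(3,2) | p3:escaped
Step 3: p0:escaped | p1:(4,1)->(4,2)->EXIT | p2:(3,2)->(4,2)->EXIT | p3:escaped

ESCAPED ESCAPED ESCAPED ESCAPED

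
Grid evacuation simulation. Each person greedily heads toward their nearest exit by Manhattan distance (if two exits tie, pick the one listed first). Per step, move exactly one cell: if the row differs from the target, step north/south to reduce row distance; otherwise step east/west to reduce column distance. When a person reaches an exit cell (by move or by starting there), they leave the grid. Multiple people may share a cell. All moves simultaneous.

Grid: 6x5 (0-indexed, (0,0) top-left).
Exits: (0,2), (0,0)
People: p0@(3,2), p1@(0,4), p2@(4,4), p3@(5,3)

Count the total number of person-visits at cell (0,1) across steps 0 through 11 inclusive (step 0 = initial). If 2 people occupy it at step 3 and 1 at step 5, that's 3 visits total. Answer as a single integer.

Step 0: p0@(3,2) p1@(0,4) p2@(4,4) p3@(5,3) -> at (0,1): 0 [-], cum=0
Step 1: p0@(2,2) p1@(0,3) p2@(3,4) p3@(4,3) -> at (0,1): 0 [-], cum=0
Step 2: p0@(1,2) p1@ESC p2@(2,4) p3@(3,3) -> at (0,1): 0 [-], cum=0
Step 3: p0@ESC p1@ESC p2@(1,4) p3@(2,3) -> at (0,1): 0 [-], cum=0
Step 4: p0@ESC p1@ESC p2@(0,4) p3@(1,3) -> at (0,1): 0 [-], cum=0
Step 5: p0@ESC p1@ESC p2@(0,3) p3@(0,3) -> at (0,1): 0 [-], cum=0
Step 6: p0@ESC p1@ESC p2@ESC p3@ESC -> at (0,1): 0 [-], cum=0
Total visits = 0

Answer: 0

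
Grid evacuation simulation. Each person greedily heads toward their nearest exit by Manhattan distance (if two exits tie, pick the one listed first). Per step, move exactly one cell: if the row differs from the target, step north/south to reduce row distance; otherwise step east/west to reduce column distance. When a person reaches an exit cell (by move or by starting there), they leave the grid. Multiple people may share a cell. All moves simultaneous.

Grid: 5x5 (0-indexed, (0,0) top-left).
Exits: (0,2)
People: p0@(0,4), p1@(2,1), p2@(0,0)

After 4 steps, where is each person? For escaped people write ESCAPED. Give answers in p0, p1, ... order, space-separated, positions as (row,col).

Step 1: p0:(0,4)->(0,3) | p1:(2,1)->(1,1) | p2:(0,0)->(0,1)
Step 2: p0:(0,3)->(0,2)->EXIT | p1:(1,1)->(0,1) | p2:(0,1)->(0,2)->EXIT
Step 3: p0:escaped | p1:(0,1)->(0,2)->EXIT | p2:escaped

ESCAPED ESCAPED ESCAPED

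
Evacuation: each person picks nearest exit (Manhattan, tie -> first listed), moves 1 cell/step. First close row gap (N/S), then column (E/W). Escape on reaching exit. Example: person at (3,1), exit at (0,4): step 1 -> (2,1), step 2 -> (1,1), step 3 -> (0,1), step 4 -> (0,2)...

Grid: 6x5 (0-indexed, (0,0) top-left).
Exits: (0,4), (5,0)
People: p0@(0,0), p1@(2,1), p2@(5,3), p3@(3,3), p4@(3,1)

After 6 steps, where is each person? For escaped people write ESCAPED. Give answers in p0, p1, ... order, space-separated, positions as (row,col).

Step 1: p0:(0,0)->(0,1) | p1:(2,1)->(3,1) | p2:(5,3)->(5,2) | p3:(3,3)->(2,3) | p4:(3,1)->(4,1)
Step 2: p0:(0,1)->(0,2) | p1:(3,1)->(4,1) | p2:(5,2)->(5,1) | p3:(2,3)->(1,3) | p4:(4,1)->(5,1)
Step 3: p0:(0,2)->(0,3) | p1:(4,1)->(5,1) | p2:(5,1)->(5,0)->EXIT | p3:(1,3)->(0,3) | p4:(5,1)->(5,0)->EXIT
Step 4: p0:(0,3)->(0,4)->EXIT | p1:(5,1)->(5,0)->EXIT | p2:escaped | p3:(0,3)->(0,4)->EXIT | p4:escaped

ESCAPED ESCAPED ESCAPED ESCAPED ESCAPED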